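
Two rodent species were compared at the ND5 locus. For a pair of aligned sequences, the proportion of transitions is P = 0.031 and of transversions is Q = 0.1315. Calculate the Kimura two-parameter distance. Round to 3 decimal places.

0.184

Under the Kimura two-parameter model, d = −½ ln(1 − 2P − Q) − ¼ ln(1 − 2Q).
1 − 2P − Q = 0.8065, giving −½ ln(0.8065) = 0.107526.
1 − 2Q = 0.737, giving −¼ ln(0.737) = 0.076292.
d = 0.107526 + 0.076292 = 0.183818.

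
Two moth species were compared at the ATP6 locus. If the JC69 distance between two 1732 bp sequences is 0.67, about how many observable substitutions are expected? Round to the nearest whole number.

Invert JC69: p = (3/4)(1 − e^(−4d/3)) = 0.75 × (1 − e^(-0.893333)) = 0.75 × (1 − 0.409289) = 0.443033.
Expected differing sites = pL ≈ 0.443033 × 1732 = 767.333156 ≈ 767.

767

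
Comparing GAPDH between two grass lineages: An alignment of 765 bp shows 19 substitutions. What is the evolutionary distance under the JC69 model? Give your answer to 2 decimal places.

0.03

p = 19/765 ≈ 0.024837.
d = −(3/4) ln(1 − 4p/3) = −0.75 ln(1 − 0.033116) = −0.75 ln(0.966884)
  = −0.75 × (-0.033677) = 0.025258 substitutions/site.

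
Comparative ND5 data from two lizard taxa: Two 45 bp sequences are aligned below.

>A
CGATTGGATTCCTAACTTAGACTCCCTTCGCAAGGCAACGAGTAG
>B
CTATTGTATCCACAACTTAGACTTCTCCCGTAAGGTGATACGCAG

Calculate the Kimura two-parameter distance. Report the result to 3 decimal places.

0.536

Of 45 sites, 12 differences are transitions and 4 are transversions, so P = 12/45 ≈ 0.266667 and Q = 4/45 ≈ 0.088889.
Under the Kimura two-parameter model, d = −½ ln(1 − 2P − Q) − ¼ ln(1 − 2Q).
1 − 2P − Q = 0.377777, giving −½ ln(0.377777) = 0.486726.
1 − 2Q = 0.822222, giving −¼ ln(0.822222) = 0.048936.
d = 0.486726 + 0.048936 = 0.535662.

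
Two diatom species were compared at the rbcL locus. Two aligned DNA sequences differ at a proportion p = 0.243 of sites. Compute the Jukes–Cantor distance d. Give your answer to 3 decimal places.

d = −(3/4) ln(1 − 4p/3) = −0.75 ln(1 − 0.324) = −0.75 ln(0.676)
  = −0.75 × (-0.391562) = 0.293672 substitutions/site.

0.294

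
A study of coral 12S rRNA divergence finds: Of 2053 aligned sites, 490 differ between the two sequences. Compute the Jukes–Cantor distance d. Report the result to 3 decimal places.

p = 490/2053 ≈ 0.238675.
d = −(3/4) ln(1 − 4p/3) = −0.75 ln(1 − 0.318233) = −0.75 ln(0.681767)
  = −0.75 × (-0.383067) = 0.287300 substitutions/site.

0.287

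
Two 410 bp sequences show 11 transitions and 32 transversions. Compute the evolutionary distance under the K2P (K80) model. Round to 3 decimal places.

P = 11/410 ≈ 0.026829 and Q = 32/410 ≈ 0.078049.
Under the Kimura two-parameter model, d = −½ ln(1 − 2P − Q) − ¼ ln(1 − 2Q).
1 − 2P − Q = 0.868293, giving −½ ln(0.868293) = 0.070613.
1 − 2Q = 0.843902, giving −¼ ln(0.843902) = 0.042430.
d = 0.070613 + 0.042430 = 0.113043.

0.113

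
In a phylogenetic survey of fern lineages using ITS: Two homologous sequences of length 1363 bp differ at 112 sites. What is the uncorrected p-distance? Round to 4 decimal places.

p = 112/1363 = 0.082171… ≈ 0.0822 (to 4 d.p.).

0.0822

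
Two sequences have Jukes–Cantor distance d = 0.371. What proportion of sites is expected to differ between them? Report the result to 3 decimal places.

0.293

p = (3/4)(1 − e^(−4d/3)) = 0.75 × (1 − e^(-0.494667)) = 0.75 × (1 − 0.609774) = 0.292670.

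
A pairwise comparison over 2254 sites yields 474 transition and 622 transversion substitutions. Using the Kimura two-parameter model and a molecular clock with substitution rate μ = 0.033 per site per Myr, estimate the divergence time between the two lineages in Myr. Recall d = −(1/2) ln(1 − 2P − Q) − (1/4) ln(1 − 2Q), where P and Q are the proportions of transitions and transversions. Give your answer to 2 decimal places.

P = 474/2254 ≈ 0.210293 and Q = 622/2254 ≈ 0.275954.
Under the Kimura two-parameter model, d = −½ ln(1 − 2P − Q) − ¼ ln(1 − 2Q).
1 − 2P − Q = 0.30346, giving −½ ln(0.30346) = 0.596253.
1 − 2Q = 0.448092, giving −¼ ln(0.448092) = 0.200689.
d = 0.596253 + 0.200689 = 0.796942.
Under a molecular clock d = 2μt, so t = d/(2μ) = 0.796942 / (2 × 0.033) = 12.07 Myr.

12.07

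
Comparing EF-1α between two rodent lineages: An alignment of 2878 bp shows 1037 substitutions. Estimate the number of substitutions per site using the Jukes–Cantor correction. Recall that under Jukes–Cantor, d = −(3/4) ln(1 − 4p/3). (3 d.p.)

0.491

p = 1037/2878 ≈ 0.36032.
d = −(3/4) ln(1 − 4p/3) = −0.75 ln(1 − 0.480427) = −0.75 ln(0.519573)
  = −0.75 × (-0.654748) = 0.491061 substitutions/site.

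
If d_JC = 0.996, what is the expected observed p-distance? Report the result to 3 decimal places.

p = (3/4)(1 − e^(−4d/3)) = 0.75 × (1 − e^(-1.328)) = 0.75 × (1 − 0.265007) = 0.551245.

0.551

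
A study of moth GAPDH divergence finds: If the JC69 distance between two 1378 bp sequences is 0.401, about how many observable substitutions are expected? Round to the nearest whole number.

Invert JC69: p = (3/4)(1 − e^(−4d/3)) = 0.75 × (1 − e^(-0.534667)) = 0.75 × (1 − 0.585864) = 0.310602.
Expected differing sites = pL ≈ 0.310602 × 1378 = 428.009556 ≈ 428.

428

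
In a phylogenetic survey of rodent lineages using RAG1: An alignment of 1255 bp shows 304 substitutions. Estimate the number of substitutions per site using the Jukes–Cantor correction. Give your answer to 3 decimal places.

p = 304/1255 ≈ 0.242231.
d = −(3/4) ln(1 − 4p/3) = −0.75 ln(1 − 0.322975) = −0.75 ln(0.677025)
  = −0.75 × (-0.390047) = 0.292535 substitutions/site.

0.293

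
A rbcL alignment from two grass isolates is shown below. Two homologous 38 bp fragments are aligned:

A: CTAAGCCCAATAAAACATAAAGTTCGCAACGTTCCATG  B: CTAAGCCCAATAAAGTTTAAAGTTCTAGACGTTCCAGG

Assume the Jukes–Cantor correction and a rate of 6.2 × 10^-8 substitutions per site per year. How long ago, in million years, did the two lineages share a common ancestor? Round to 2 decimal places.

1.70

The sequences differ at 7 of 38 sites (15, 16, 17, 26, 27, 28, 37), so p = 7/38 ≈ 0.184211.
d = −(3/4) ln(1 − 4p/3) = −0.75 ln(1 − 0.245615) = −0.75 ln(0.754385)
  = −0.75 × (-0.281852) = 0.211389 substitutions/site.
Under a molecular clock d = 2μt, so t = d/(2μ) = 0.211389 / (2 × 6.2 × 10^-8) = 1.70 million years.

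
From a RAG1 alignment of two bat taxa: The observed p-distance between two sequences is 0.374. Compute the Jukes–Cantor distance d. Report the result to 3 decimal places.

0.518

d = −(3/4) ln(1 − 4p/3) = −0.75 ln(1 − 0.498667) = −0.75 ln(0.501333)
  = −0.75 × (-0.690485) = 0.517864 substitutions/site.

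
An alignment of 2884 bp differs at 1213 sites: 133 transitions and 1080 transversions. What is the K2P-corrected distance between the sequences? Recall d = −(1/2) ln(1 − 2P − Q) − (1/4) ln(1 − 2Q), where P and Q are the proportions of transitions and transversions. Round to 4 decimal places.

P = 133/2884 ≈ 0.046117 and Q = 1080/2884 ≈ 0.37448.
Under the Kimura two-parameter model, d = −½ ln(1 − 2P − Q) − ¼ ln(1 − 2Q).
1 − 2P − Q = 0.533286, giving −½ ln(0.533286) = 0.314349.
1 − 2Q = 0.25104, giving −¼ ln(0.25104) = 0.345536.
d = 0.314349 + 0.345536 = 0.659885.

0.6599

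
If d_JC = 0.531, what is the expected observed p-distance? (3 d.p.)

0.381

p = (3/4)(1 − e^(−4d/3)) = 0.75 × (1 − e^(-0.708)) = 0.75 × (1 − 0.492628) = 0.380529.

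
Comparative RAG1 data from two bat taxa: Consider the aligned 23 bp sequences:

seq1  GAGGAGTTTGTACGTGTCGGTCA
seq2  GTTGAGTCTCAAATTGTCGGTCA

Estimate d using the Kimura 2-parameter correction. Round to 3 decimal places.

0.398

Of 23 sites, 1 differences are transitions and 6 are transversions, so P = 1/23 ≈ 0.043478 and Q = 6/23 ≈ 0.26087.
Under the Kimura two-parameter model, d = −½ ln(1 − 2P − Q) − ¼ ln(1 − 2Q).
1 − 2P − Q = 0.652174, giving −½ ln(0.652174) = 0.213722.
1 − 2Q = 0.47826, giving −¼ ln(0.47826) = 0.184400.
d = 0.213722 + 0.184400 = 0.398122.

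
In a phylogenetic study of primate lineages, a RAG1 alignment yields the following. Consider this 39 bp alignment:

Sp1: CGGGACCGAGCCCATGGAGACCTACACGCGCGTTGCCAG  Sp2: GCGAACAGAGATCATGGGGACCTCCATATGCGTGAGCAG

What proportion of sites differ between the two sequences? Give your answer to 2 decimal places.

0.36

The sequences differ at 14 of 39 positions.
p = 14/39 = 0.358974… ≈ 0.36 (to 2 d.p.).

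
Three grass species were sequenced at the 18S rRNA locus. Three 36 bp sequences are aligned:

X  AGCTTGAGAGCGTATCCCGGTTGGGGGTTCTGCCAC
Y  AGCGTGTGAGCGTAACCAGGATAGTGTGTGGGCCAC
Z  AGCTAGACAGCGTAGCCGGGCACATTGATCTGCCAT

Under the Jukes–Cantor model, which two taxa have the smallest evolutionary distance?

X–Y: 11/36 differ, p = 0.306, d = 0.392.
X–Z: 12/36 differ, p = 0.333, d = 0.441.
Y–Z: 16/36 differ, p = 0.444, d = 0.673.
The smallest distance is between X and Y.

X and Y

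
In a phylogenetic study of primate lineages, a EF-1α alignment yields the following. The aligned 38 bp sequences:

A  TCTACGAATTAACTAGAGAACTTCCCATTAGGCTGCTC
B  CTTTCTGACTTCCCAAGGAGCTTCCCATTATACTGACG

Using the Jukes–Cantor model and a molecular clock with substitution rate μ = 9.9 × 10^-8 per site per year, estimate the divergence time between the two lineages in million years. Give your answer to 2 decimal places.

3.44

The sequences differ at 17 of 38 sites, so p = 17/38 ≈ 0.447368.
d = −(3/4) ln(1 − 4p/3) = −0.75 ln(1 − 0.596491) = −0.75 ln(0.403509)
  = −0.75 × (-0.907556) = 0.680667 substitutions/site.
Under a molecular clock d = 2μt, so t = d/(2μ) = 0.680667 / (2 × 9.9 × 10^-8) = 3.44 million years.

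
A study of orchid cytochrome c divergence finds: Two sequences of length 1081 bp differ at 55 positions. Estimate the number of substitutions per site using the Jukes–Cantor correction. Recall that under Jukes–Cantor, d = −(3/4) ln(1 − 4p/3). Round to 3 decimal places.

p = 55/1081 ≈ 0.050879.
d = −(3/4) ln(1 − 4p/3) = −0.75 ln(1 − 0.067839) = −0.75 ln(0.932161)
  = −0.75 × (-0.070250) = 0.052688 substitutions/site.

0.053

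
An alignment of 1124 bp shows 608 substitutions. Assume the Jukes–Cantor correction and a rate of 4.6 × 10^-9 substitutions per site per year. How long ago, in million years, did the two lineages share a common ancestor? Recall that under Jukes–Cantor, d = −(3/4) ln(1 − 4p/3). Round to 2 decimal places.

104.13

p = 608/1124 ≈ 0.540925.
d = −(3/4) ln(1 − 4p/3) = −0.75 ln(1 − 0.721233) = −0.75 ln(0.278767)
  = −0.75 × (-1.277379) = 0.958034 substitutions/site.
Under a molecular clock d = 2μt, so t = d/(2μ) = 0.958034 / (2 × 4.6 × 10^-9) = 104.13 million years.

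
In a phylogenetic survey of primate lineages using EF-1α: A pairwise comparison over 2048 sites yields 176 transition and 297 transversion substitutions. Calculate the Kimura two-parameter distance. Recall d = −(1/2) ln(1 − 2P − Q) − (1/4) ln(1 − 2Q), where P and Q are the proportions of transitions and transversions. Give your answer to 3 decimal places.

0.276

P = 176/2048 ≈ 0.085938 and Q = 297/2048 ≈ 0.14502.
Under the Kimura two-parameter model, d = −½ ln(1 − 2P − Q) − ¼ ln(1 − 2Q).
1 − 2P − Q = 0.683104, giving −½ ln(0.683104) = 0.190554.
1 − 2Q = 0.70996, giving −¼ ln(0.70996) = 0.085637.
d = 0.190554 + 0.085637 = 0.276191.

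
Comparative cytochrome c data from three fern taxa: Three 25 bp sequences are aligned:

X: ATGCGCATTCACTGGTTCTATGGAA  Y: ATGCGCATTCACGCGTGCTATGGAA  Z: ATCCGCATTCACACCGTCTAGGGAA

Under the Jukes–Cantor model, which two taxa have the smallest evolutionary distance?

X and Y

X–Y: 3/25 differ, p = 0.120, d = 0.131.
X–Z: 6/25 differ, p = 0.240, d = 0.289.
Y–Z: 6/25 differ, p = 0.240, d = 0.289.
The smallest distance is between X and Y.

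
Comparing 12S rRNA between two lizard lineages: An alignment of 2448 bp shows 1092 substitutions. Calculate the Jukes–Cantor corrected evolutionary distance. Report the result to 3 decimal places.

p = 1092/2448 ≈ 0.446078.
d = −(3/4) ln(1 − 4p/3) = −0.75 ln(1 − 0.594771) = −0.75 ln(0.405229)
  = −0.75 × (-0.903303) = 0.677477 substitutions/site.

0.677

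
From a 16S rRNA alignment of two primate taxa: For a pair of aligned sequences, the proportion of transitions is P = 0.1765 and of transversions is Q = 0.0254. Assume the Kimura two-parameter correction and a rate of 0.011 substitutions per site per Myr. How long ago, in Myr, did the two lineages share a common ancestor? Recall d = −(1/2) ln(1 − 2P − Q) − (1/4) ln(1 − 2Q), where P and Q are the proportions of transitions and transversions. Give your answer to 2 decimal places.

11.40

Under the Kimura two-parameter model, d = −½ ln(1 − 2P − Q) − ¼ ln(1 − 2Q).
1 − 2P − Q = 0.6216, giving −½ ln(0.6216) = 0.237729.
1 − 2Q = 0.9492, giving −¼ ln(0.9492) = 0.013034.
d = 0.237729 + 0.013034 = 0.250763.
Under a molecular clock d = 2μt, so t = d/(2μ) = 0.250763 / (2 × 0.011) = 11.40 Myr.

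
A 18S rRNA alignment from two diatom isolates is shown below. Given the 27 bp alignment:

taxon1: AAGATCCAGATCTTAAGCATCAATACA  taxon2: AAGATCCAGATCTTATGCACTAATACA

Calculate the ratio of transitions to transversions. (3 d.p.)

2.000

Transitions are A↔G and C↔T; transversions are all other mismatches.
Transitions: 2. Transversions: 1.
R = 2/1 = 2.000.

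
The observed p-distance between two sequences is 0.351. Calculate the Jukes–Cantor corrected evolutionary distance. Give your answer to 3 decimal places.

d = −(3/4) ln(1 − 4p/3) = −0.75 ln(1 − 0.468) = −0.75 ln(0.532)
  = −0.75 × (-0.631112) = 0.473334 substitutions/site.

0.473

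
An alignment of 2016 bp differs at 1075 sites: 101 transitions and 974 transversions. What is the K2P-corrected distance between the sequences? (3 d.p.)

1.285

P = 101/2016 ≈ 0.050099 and Q = 974/2016 ≈ 0.483135.
Under the Kimura two-parameter model, d = −½ ln(1 − 2P − Q) − ¼ ln(1 − 2Q).
1 − 2P − Q = 0.416667, giving −½ ln(0.416667) = 0.437734.
1 − 2Q = 0.03373, giving −¼ ln(0.03373) = 0.847342.
d = 0.437734 + 0.847342 = 1.285076.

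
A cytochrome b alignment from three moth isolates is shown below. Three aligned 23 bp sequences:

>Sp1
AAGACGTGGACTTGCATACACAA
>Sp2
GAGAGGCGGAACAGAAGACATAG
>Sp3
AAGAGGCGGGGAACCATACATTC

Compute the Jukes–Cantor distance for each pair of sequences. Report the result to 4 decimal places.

Sp1–Sp2: 10/23 sites differ → p ≈ 0.434783, d = −0.75 ln(1 − 0.579711) = 0.650110 ≈ 0.6501.
Sp1–Sp3: 10/23 sites differ → p ≈ 0.434783, d = −0.75 ln(1 − 0.579711) = 0.650110 ≈ 0.6501.
Sp2–Sp3: 9/23 sites differ → p ≈ 0.391304, d = −0.75 ln(1 − 0.521739) = 0.553199 ≈ 0.5532.

d(Sp1,Sp2) = 0.6501, d(Sp1,Sp3) = 0.6501, d(Sp2,Sp3) = 0.5532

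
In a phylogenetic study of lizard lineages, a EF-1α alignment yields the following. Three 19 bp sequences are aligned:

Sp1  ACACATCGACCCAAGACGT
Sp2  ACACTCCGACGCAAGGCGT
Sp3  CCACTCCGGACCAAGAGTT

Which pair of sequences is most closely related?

Sp1–Sp2: 4/19 differ, p = 0.211, d = 0.247.
Sp1–Sp3: 7/19 differ, p = 0.368, d = 0.507.
Sp2–Sp3: 7/19 differ, p = 0.368, d = 0.507.
The smallest distance is between Sp1 and Sp2.

Sp1 and Sp2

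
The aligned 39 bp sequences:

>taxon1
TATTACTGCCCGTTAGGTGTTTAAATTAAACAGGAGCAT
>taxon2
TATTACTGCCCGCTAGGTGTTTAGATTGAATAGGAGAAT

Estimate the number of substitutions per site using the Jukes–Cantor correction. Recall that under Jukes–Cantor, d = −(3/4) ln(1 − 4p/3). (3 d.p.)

The sequences differ at 5 of 39 sites (13, 24, 28, 31, 37), so p = 5/39 ≈ 0.128205.
d = −(3/4) ln(1 − 4p/3) = −0.75 ln(1 − 0.17094) = −0.75 ln(0.82906)
  = −0.75 × (-0.187463) = 0.140597 substitutions/site.

0.141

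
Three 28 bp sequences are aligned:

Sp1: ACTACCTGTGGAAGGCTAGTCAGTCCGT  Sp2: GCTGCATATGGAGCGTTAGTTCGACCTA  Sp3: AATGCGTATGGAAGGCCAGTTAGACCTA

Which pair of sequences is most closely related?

Sp1–Sp2: 12/28 differ, p = 0.429, d = 0.635.
Sp1–Sp3: 9/28 differ, p = 0.321, d = 0.420.
Sp2–Sp3: 8/28 differ, p = 0.286, d = 0.360.
The smallest distance is between Sp2 and Sp3.

Sp2 and Sp3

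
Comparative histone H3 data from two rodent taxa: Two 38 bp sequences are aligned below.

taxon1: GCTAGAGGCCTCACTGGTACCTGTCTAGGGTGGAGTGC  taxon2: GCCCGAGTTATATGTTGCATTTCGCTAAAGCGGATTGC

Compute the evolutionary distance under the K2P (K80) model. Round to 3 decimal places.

Of 38 sites, 8 differences are transitions and 10 are transversions, so P = 8/38 ≈ 0.210526 and Q = 10/38 ≈ 0.263158.
Under the Kimura two-parameter model, d = −½ ln(1 − 2P − Q) − ¼ ln(1 − 2Q).
1 − 2P − Q = 0.31579, giving −½ ln(0.31579) = 0.576339.
1 − 2Q = 0.473684, giving −¼ ln(0.473684) = 0.186804.
d = 0.576339 + 0.186804 = 0.763143.

0.763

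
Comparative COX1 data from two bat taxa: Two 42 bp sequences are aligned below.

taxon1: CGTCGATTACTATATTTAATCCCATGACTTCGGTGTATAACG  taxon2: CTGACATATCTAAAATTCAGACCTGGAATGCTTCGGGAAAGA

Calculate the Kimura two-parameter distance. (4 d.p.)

1.2437

Of 42 sites, 3 differences are transitions and 20 are transversions, so P = 3/42 ≈ 0.071429 and Q = 20/42 ≈ 0.47619.
Under the Kimura two-parameter model, d = −½ ln(1 − 2P − Q) − ¼ ln(1 − 2Q).
1 − 2P − Q = 0.380952, giving −½ ln(0.380952) = 0.482541.
1 − 2Q = 0.04762, giving −¼ ln(0.04762) = 0.761126.
d = 0.482541 + 0.761126 = 1.243667.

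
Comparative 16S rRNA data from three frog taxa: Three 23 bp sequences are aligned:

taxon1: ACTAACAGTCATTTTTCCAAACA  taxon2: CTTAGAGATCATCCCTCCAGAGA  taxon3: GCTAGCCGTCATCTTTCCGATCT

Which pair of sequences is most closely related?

taxon1 and taxon3

taxon1–taxon2: 11/23 differ, p = 0.478, d = 0.761.
taxon1–taxon3: 7/23 differ, p = 0.304, d = 0.390.
taxon2–taxon3: 12/23 differ, p = 0.522, d = 0.892.
The smallest distance is between taxon1 and taxon3.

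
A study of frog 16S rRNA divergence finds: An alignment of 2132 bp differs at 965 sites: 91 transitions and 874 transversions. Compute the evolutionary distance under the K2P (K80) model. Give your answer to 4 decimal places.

P = 91/2132 ≈ 0.042683 and Q = 874/2132 ≈ 0.409944.
Under the Kimura two-parameter model, d = −½ ln(1 − 2P − Q) − ¼ ln(1 − 2Q).
1 − 2P − Q = 0.50469, giving −½ ln(0.50469) = 0.341905.
1 − 2Q = 0.180112, giving −¼ ln(0.180112) = 0.428544.
d = 0.341905 + 0.428544 = 0.770449.

0.7704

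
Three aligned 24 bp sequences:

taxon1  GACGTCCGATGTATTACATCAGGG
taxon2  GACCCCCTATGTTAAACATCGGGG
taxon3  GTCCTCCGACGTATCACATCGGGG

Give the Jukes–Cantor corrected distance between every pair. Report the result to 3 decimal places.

d(taxon1,taxon2) = 0.369, d(taxon1,taxon3) = 0.244, d(taxon2,taxon3) = 0.369

taxon1–taxon2: 7/24 sites differ → p ≈ 0.291667, d = −0.75 ln(1 − 0.388889) = 0.369358 ≈ 0.369.
taxon1–taxon3: 5/24 sites differ → p ≈ 0.208333, d = −0.75 ln(1 − 0.277777) = 0.244066 ≈ 0.244.
taxon2–taxon3: 7/24 sites differ → p ≈ 0.291667, d = −0.75 ln(1 − 0.388889) = 0.369358 ≈ 0.369.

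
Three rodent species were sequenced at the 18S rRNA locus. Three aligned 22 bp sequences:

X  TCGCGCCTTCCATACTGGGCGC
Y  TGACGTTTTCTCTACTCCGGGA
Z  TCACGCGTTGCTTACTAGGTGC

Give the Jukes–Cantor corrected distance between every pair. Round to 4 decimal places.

d(X,Y) = 0.6987, d(X,Z) = 0.3390, d(Y,Z) = 0.6987

X–Y: 10/22 sites differ → p ≈ 0.454545, d = −0.75 ln(1 − 0.60606) = 0.698667 ≈ 0.6987.
X–Z: 6/22 sites differ → p ≈ 0.272727, d = −0.75 ln(1 − 0.363636) = 0.338988 ≈ 0.3390.
Y–Z: 10/22 sites differ → p ≈ 0.454545, d = −0.75 ln(1 − 0.60606) = 0.698667 ≈ 0.6987.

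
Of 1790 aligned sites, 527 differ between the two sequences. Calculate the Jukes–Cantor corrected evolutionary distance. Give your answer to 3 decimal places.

0.374

p = 527/1790 ≈ 0.294413.
d = −(3/4) ln(1 − 4p/3) = −0.75 ln(1 − 0.392551) = −0.75 ln(0.607449)
  = −0.75 × (-0.498487) = 0.373865 substitutions/site.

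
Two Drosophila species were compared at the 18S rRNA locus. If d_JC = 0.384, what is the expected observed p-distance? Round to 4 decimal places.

0.3005

p = (3/4)(1 − e^(−4d/3)) = 0.75 × (1 − e^(-0.512)) = 0.75 × (1 − 0.599296) = 0.300528.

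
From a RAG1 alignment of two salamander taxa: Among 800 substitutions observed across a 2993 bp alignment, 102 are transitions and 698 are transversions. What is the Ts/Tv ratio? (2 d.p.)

R = 102/698 = 0.146131… ≈ 0.15 (to 2 d.p.).

0.15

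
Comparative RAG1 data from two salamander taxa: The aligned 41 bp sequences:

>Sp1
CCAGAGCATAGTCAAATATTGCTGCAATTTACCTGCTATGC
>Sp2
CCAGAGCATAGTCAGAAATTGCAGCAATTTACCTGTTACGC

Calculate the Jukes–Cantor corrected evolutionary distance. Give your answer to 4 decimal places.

The sequences differ at 5 of 41 sites (15, 17, 23, 36, 39), so p = 5/41 ≈ 0.121951.
d = −(3/4) ln(1 − 4p/3) = −0.75 ln(1 − 0.162601) = −0.75 ln(0.837399)
  = −0.75 × (-0.177455) = 0.133091 substitutions/site.

0.1331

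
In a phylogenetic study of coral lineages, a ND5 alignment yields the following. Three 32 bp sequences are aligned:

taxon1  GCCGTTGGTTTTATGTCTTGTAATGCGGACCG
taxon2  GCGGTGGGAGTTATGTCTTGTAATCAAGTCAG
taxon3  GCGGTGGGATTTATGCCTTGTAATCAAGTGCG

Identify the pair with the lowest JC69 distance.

taxon1–taxon2: 9/32 differ, p = 0.281, d = 0.353.
taxon1–taxon3: 9/32 differ, p = 0.281, d = 0.353.
taxon2–taxon3: 4/32 differ, p = 0.125, d = 0.137.
The smallest distance is between taxon2 and taxon3.

taxon2 and taxon3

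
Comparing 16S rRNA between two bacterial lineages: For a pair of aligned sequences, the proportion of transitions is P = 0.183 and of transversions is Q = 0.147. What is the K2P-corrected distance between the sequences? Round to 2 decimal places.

0.45

Under the Kimura two-parameter model, d = −½ ln(1 − 2P − Q) − ¼ ln(1 − 2Q).
1 − 2P − Q = 0.487, giving −½ ln(0.487) = 0.359746.
1 − 2Q = 0.706, giving −¼ ln(0.706) = 0.087035.
d = 0.359746 + 0.087035 = 0.446781.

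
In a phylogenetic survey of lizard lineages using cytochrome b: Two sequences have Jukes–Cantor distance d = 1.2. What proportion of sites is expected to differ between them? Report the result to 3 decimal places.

p = (3/4)(1 − e^(−4d/3)) = 0.75 × (1 − e^(-1.6)) = 0.75 × (1 − 0.201897) = 0.598577.

0.599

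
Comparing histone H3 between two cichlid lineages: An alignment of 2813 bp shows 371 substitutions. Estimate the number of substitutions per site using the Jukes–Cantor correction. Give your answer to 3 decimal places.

p = 371/2813 ≈ 0.131888.
d = −(3/4) ln(1 − 4p/3) = −0.75 ln(1 − 0.175851) = −0.75 ln(0.824149)
  = −0.75 × (-0.193404) = 0.145053 substitutions/site.

0.145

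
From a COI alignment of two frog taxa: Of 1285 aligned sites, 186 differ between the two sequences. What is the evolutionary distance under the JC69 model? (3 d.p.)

p = 186/1285 ≈ 0.144747.
d = −(3/4) ln(1 − 4p/3) = −0.75 ln(1 − 0.192996) = −0.75 ln(0.807004)
  = −0.75 × (-0.214427) = 0.160820 substitutions/site.

0.161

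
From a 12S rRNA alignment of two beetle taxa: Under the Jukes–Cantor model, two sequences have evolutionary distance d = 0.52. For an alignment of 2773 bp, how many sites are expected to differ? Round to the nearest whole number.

Invert JC69: p = (3/4)(1 − e^(−4d/3)) = 0.75 × (1 − e^(-0.693333)) = 0.75 × (1 − 0.499907) = 0.375070.
Expected differing sites = pL ≈ 0.375070 × 2773 = 1040.06911 ≈ 1040.

1040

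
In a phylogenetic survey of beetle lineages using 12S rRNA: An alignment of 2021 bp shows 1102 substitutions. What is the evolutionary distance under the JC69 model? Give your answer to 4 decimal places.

0.9738

p = 1102/2021 ≈ 0.545275.
d = −(3/4) ln(1 − 4p/3) = −0.75 ln(1 − 0.727033) = −0.75 ln(0.272967)
  = −0.75 × (-1.298404) = 0.973803 substitutions/site.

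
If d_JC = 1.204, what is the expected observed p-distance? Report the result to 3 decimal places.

p = (3/4)(1 − e^(−4d/3)) = 0.75 × (1 − e^(-1.605333)) = 0.75 × (1 − 0.200823) = 0.599383.

0.599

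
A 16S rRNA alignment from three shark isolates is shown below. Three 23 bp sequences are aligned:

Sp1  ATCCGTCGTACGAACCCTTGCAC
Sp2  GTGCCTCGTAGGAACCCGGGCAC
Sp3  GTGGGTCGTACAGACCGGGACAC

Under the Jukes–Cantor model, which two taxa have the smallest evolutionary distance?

Sp1–Sp2: 6/23 differ, p = 0.261, d = 0.321.
Sp1–Sp3: 9/23 differ, p = 0.391, d = 0.553.
Sp2–Sp3: 7/23 differ, p = 0.304, d = 0.390.
The smallest distance is between Sp1 and Sp2.

Sp1 and Sp2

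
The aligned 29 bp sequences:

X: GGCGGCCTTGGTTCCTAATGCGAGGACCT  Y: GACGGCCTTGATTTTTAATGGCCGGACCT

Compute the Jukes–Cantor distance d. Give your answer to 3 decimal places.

The sequences differ at 7 of 29 sites (2, 11, 14, 15, 21, 22, 23), so p = 7/29 ≈ 0.241379.
d = −(3/4) ln(1 − 4p/3) = −0.75 ln(1 − 0.321839) = −0.75 ln(0.678161)
  = −0.75 × (-0.388371) = 0.291278 substitutions/site.

0.291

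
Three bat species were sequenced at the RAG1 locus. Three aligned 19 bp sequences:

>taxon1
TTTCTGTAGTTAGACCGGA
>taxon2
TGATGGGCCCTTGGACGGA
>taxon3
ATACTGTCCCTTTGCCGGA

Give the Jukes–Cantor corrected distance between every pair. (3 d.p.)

taxon1–taxon2: 11/19 sites differ → p ≈ 0.578947, d = −0.75 ln(1 − 0.771929) = 1.108574 ≈ 1.109.
taxon1–taxon3: 8/19 sites differ → p ≈ 0.421053, d = −0.75 ln(1 − 0.561404) = 0.618132 ≈ 0.618.
taxon2–taxon3: 7/19 sites differ → p ≈ 0.368421, d = −0.75 ln(1 − 0.491228) = 0.506816 ≈ 0.507.

d(taxon1,taxon2) = 1.109, d(taxon1,taxon3) = 0.618, d(taxon2,taxon3) = 0.507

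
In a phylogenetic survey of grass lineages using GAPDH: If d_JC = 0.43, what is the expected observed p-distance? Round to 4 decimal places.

p = (3/4)(1 − e^(−4d/3)) = 0.75 × (1 − e^(-0.573333)) = 0.75 × (1 − 0.563644) = 0.327267.

0.3273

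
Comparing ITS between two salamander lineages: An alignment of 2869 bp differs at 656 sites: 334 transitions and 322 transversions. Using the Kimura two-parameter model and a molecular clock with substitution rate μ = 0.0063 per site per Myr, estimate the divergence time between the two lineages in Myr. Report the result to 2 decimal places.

P = 334/2869 ≈ 0.116417 and Q = 322/2869 ≈ 0.112234.
Under the Kimura two-parameter model, d = −½ ln(1 − 2P − Q) − ¼ ln(1 − 2Q).
1 − 2P − Q = 0.654932, giving −½ ln(0.654932) = 0.211612.
1 − 2Q = 0.775532, giving −¼ ln(0.775532) = 0.063552.
d = 0.211612 + 0.063552 = 0.275164.
Under a molecular clock d = 2μt, so t = d/(2μ) = 0.275164 / (2 × 0.0063) = 21.84 Myr.

21.84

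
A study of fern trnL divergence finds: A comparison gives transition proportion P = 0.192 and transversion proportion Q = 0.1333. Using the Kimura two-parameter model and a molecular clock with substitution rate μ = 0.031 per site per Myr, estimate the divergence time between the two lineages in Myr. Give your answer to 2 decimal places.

7.12

Under the Kimura two-parameter model, d = −½ ln(1 − 2P − Q) − ¼ ln(1 − 2Q).
1 − 2P − Q = 0.4827, giving −½ ln(0.4827) = 0.364180.
1 − 2Q = 0.7334, giving −¼ ln(0.7334) = 0.077516.
d = 0.364180 + 0.077516 = 0.441696.
Under a molecular clock d = 2μt, so t = d/(2μ) = 0.441696 / (2 × 0.031) = 7.12 Myr.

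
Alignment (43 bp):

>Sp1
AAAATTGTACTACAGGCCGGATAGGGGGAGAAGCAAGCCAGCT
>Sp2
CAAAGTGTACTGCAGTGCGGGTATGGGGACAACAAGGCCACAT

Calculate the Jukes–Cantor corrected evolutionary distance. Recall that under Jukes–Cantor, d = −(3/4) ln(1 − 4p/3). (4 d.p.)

0.3870

The sequences differ at 13 of 43 sites, so p = 13/43 ≈ 0.302326.
d = −(3/4) ln(1 − 4p/3) = −0.75 ln(1 − 0.403101) = −0.75 ln(0.596899)
  = −0.75 × (-0.516007) = 0.387005 substitutions/site.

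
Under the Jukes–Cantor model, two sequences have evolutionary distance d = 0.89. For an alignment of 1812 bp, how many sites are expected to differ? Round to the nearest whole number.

Invert JC69: p = (3/4)(1 − e^(−4d/3)) = 0.75 × (1 − e^(-1.186667)) = 0.75 × (1 − 0.305237) = 0.521072.
Expected differing sites = pL ≈ 0.521072 × 1812 = 944.182464 ≈ 944.

944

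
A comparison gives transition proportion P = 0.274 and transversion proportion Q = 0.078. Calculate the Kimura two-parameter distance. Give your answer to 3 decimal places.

0.534

Under the Kimura two-parameter model, d = −½ ln(1 − 2P − Q) − ¼ ln(1 − 2Q).
1 − 2P − Q = 0.374, giving −½ ln(0.374) = 0.491750.
1 − 2Q = 0.844, giving −¼ ln(0.844) = 0.042401.
d = 0.491750 + 0.042401 = 0.534151.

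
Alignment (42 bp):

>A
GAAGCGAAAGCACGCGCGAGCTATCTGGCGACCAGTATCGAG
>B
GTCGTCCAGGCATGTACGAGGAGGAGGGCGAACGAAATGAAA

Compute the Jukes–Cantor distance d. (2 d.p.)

0.90

The sequences differ at 22 of 42 sites, so p = 22/42 ≈ 0.52381.
d = −(3/4) ln(1 − 4p/3) = −0.75 ln(1 − 0.698413) = −0.75 ln(0.301587)
  = −0.75 × (-1.198697) = 0.899023 substitutions/site.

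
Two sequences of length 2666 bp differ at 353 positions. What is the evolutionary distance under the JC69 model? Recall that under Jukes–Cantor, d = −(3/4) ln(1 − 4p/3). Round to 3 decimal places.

0.146

p = 353/2666 ≈ 0.132408.
d = −(3/4) ln(1 − 4p/3) = −0.75 ln(1 − 0.176544) = −0.75 ln(0.823456)
  = −0.75 × (-0.194245) = 0.145684 substitutions/site.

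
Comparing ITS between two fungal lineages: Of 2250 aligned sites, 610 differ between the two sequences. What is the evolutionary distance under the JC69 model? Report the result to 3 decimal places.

p = 610/2250 ≈ 0.271111.
d = −(3/4) ln(1 − 4p/3) = −0.75 ln(1 − 0.361481) = −0.75 ln(0.638519)
  = −0.75 × (-0.448604) = 0.336453 substitutions/site.

0.336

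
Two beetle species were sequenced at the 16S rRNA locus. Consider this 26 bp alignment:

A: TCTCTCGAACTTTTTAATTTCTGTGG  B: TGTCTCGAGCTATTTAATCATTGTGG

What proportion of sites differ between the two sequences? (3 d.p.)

0.231

The sequences differ at 6 of 26 positions (sites 2, 9, 12, 19, 20, 21).
p = 6/26 = 0.230769… ≈ 0.231 (to 3 d.p.).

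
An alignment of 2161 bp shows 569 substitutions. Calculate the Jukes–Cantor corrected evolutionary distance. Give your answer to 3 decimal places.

0.324

p = 569/2161 ≈ 0.263304.
d = −(3/4) ln(1 − 4p/3) = −0.75 ln(1 − 0.351072) = −0.75 ln(0.648928)
  = −0.75 × (-0.432434) = 0.324326 substitutions/site.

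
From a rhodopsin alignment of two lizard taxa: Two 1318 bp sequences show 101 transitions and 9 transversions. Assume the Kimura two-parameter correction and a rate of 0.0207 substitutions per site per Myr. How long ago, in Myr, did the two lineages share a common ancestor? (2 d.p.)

P = 101/1318 ≈ 0.076631 and Q = 9/1318 ≈ 0.006829.
Under the Kimura two-parameter model, d = −½ ln(1 − 2P − Q) − ¼ ln(1 − 2Q).
1 − 2P − Q = 0.839909, giving −½ ln(0.839909) = 0.087231.
1 − 2Q = 0.986342, giving −¼ ln(0.986342) = 0.003438.
d = 0.087231 + 0.003438 = 0.090669.
Under a molecular clock d = 2μt, so t = d/(2μ) = 0.090669 / (2 × 0.0207) = 2.19 Myr.

2.19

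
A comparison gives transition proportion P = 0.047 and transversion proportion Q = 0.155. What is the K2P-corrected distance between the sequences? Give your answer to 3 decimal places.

Under the Kimura two-parameter model, d = −½ ln(1 − 2P − Q) − ¼ ln(1 − 2Q).
1 − 2P − Q = 0.751, giving −½ ln(0.751) = 0.143175.
1 − 2Q = 0.69, giving −¼ ln(0.69) = 0.092766.
d = 0.143175 + 0.092766 = 0.235941.

0.236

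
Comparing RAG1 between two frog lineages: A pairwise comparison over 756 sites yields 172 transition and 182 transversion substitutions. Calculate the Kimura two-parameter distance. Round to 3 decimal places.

P = 172/756 ≈ 0.227513 and Q = 182/756 ≈ 0.240741.
Under the Kimura two-parameter model, d = −½ ln(1 − 2P − Q) − ¼ ln(1 − 2Q).
1 − 2P − Q = 0.304233, giving −½ ln(0.304233) = 0.594981.
1 − 2Q = 0.518518, giving −¼ ln(0.518518) = 0.164195.
d = 0.594981 + 0.164195 = 0.759176.

0.759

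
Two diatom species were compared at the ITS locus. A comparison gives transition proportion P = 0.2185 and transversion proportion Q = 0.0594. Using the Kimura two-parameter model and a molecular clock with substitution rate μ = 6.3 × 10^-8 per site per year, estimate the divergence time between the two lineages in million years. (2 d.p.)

2.97

Under the Kimura two-parameter model, d = −½ ln(1 − 2P − Q) − ¼ ln(1 − 2Q).
1 − 2P − Q = 0.5036, giving −½ ln(0.5036) = 0.342986.
1 − 2Q = 0.8812, giving −¼ ln(0.8812) = 0.031618.
d = 0.342986 + 0.031618 = 0.374604.
Under a molecular clock d = 2μt, so t = d/(2μ) = 0.374604 / (2 × 6.3 × 10^-8) = 2.97 million years.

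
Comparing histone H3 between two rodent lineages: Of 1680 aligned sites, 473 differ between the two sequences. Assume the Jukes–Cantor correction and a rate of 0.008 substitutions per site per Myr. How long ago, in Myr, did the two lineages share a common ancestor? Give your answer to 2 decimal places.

22.06

p = 473/1680 ≈ 0.281548.
d = −(3/4) ln(1 − 4p/3) = −0.75 ln(1 − 0.375397) = −0.75 ln(0.624603)
  = −0.75 × (-0.470639) = 0.352979 substitutions/site.
Under a molecular clock d = 2μt, so t = d/(2μ) = 0.352979 / (2 × 0.008) = 22.06 Myr.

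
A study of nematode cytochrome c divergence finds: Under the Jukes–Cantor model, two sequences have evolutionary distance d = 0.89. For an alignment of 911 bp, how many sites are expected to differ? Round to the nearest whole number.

Invert JC69: p = (3/4)(1 − e^(−4d/3)) = 0.75 × (1 − e^(-1.186667)) = 0.75 × (1 − 0.305237) = 0.521072.
Expected differing sites = pL ≈ 0.521072 × 911 = 474.696592 ≈ 475.

475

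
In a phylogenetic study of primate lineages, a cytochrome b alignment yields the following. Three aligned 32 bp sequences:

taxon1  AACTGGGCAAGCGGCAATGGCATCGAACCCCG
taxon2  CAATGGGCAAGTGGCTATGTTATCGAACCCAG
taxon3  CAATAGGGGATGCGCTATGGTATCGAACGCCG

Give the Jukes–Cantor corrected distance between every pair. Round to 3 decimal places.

d(taxon1,taxon2) = 0.259, d(taxon1,taxon3) = 0.460, d(taxon2,taxon3) = 0.353

taxon1–taxon2: 7/32 sites differ → p = 0.21875, d = −0.75 ln(1 − 0.291667) = 0.258631 ≈ 0.259.
taxon1–taxon3: 11/32 sites differ → p = 0.34375, d = −0.75 ln(1 − 0.458333) = 0.459828 ≈ 0.460.
taxon2–taxon3: 9/32 sites differ → p = 0.28125, d = −0.75 ln(1 − 0.375) = 0.352503 ≈ 0.353.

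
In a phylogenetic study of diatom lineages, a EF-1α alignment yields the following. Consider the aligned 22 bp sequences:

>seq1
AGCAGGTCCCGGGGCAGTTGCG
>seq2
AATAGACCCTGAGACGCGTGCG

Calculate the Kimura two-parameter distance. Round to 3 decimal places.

0.903

Of 22 sites, 8 differences are transitions and 2 are transversions, so P = 8/22 ≈ 0.363636 and Q = 2/22 ≈ 0.090909.
Under the Kimura two-parameter model, d = −½ ln(1 − 2P − Q) − ¼ ln(1 − 2Q).
1 − 2P − Q = 0.181819, giving −½ ln(0.181819) = 0.852372.
1 − 2Q = 0.818182, giving −¼ ln(0.818182) = 0.050168.
d = 0.852372 + 0.050168 = 0.902540.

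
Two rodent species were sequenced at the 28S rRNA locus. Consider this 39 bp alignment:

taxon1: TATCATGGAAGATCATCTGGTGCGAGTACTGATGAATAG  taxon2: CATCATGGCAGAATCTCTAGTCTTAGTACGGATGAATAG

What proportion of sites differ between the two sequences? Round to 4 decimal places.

The sequences differ at 10 of 39 positions (sites 1, 9, 13, 14, 15, 19, 22, 23, 24, 30).
p = 10/39 = 0.256410… ≈ 0.2564 (to 4 d.p.).

0.2564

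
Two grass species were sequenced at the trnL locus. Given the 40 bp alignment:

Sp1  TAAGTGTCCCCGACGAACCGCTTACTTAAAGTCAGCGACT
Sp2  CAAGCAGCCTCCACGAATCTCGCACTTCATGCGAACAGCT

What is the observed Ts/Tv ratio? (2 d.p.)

Transitions are A↔G and C↔T; transversions are all other mismatches.
Transitions: 10. Transversions: 7.
R = 10/7 = 1.428571… ≈ 1.43 (to 2 d.p.).

1.43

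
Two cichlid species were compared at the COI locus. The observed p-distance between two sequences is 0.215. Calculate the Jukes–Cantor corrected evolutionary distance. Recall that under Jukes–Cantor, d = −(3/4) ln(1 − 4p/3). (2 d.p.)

0.25

d = −(3/4) ln(1 − 4p/3) = −0.75 ln(1 − 0.286667) = −0.75 ln(0.713333)
  = −0.75 × (-0.337807) = 0.253355 substitutions/site.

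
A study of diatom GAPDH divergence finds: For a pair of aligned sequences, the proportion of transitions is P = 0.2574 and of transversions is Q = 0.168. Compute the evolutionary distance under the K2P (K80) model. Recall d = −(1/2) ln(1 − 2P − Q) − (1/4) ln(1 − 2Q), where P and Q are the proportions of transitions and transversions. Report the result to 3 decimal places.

Under the Kimura two-parameter model, d = −½ ln(1 − 2P − Q) − ¼ ln(1 − 2Q).
1 − 2P − Q = 0.3172, giving −½ ln(0.3172) = 0.574111.
1 − 2Q = 0.664, giving −¼ ln(0.664) = 0.102368.
d = 0.574111 + 0.102368 = 0.676479.

0.676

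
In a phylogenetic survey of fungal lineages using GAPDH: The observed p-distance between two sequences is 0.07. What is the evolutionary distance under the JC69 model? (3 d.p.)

d = −(3/4) ln(1 − 4p/3) = −0.75 ln(1 − 0.093333) = −0.75 ln(0.906667)
  = −0.75 × (-0.097980) = 0.073485 substitutions/site.

0.073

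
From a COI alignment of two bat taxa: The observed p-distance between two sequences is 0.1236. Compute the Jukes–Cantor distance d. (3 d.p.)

d = −(3/4) ln(1 − 4p/3) = −0.75 ln(1 − 0.1648) = −0.75 ln(0.8352)
  = −0.75 × (-0.180084) = 0.135063 substitutions/site.

0.135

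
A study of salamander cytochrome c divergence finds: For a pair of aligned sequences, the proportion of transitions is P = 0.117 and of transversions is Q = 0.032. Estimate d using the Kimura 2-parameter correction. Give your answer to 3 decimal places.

0.171

Under the Kimura two-parameter model, d = −½ ln(1 − 2P − Q) − ¼ ln(1 − 2Q).
1 − 2P − Q = 0.734, giving −½ ln(0.734) = 0.154623.
1 − 2Q = 0.936, giving −¼ ln(0.936) = 0.016535.
d = 0.154623 + 0.016535 = 0.171158.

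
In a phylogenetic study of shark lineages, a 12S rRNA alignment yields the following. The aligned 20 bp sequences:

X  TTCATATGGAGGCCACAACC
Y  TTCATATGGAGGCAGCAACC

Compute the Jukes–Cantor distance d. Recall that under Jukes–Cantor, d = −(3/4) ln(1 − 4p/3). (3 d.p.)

The sequences differ at 2 of 20 sites (14, 15), so p = 2/20 = 0.1.
d = −(3/4) ln(1 − 4p/3) = −0.75 ln(1 − 0.133333) = −0.75 ln(0.866667)
  = −0.75 × (-0.143100) = 0.107325 substitutions/site.

0.107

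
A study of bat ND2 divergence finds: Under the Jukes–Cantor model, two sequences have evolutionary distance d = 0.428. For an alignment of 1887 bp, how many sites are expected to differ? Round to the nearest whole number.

615

Invert JC69: p = (3/4)(1 − e^(−4d/3)) = 0.75 × (1 − e^(-0.570667)) = 0.75 × (1 − 0.565148) = 0.326139.
Expected differing sites = pL ≈ 0.326139 × 1887 = 615.424293 ≈ 615.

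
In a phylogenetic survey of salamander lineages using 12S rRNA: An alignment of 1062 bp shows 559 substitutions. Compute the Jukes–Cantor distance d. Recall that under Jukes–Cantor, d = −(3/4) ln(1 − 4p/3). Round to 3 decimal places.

p = 559/1062 ≈ 0.526365.
d = −(3/4) ln(1 − 4p/3) = −0.75 ln(1 − 0.70182) = −0.75 ln(0.29818)
  = −0.75 × (-1.210058) = 0.907544 substitutions/site.

0.908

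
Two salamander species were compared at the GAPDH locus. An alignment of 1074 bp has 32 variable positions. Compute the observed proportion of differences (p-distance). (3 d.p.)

0.030

p = 32/1074 = 0.029795… ≈ 0.030 (to 3 d.p.).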